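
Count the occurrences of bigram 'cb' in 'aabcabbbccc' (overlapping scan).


Scanning 'aabcabbbccc' for bigram 'cb':
  Position 0: 'aa' -> no
  Position 1: 'ab' -> no
  Position 2: 'bc' -> no
  Position 3: 'ca' -> no
  Position 4: 'ab' -> no
  Position 5: 'bb' -> no
  Position 6: 'bb' -> no
  Position 7: 'bc' -> no
  Position 8: 'cc' -> no
  Position 9: 'cc' -> no
Total matches: 0

0


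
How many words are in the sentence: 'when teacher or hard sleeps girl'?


Counting words by splitting on spaces:
  Word 1: 'when'
  Word 2: 'teacher'
  Word 3: 'or'
  Word 4: 'hard'
  Word 5: 'sleeps'
  Word 6: 'girl'
Total words: 6

6


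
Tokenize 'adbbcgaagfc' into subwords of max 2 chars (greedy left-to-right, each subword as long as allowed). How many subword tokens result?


'adbbcgaagfc' has 11 characters.
Chunking with max size 2:
  Chunk 1: 'ad' (positions 0-1)
  Chunk 2: 'bb' (positions 2-3)
  Chunk 3: 'cg' (positions 4-5)
  Chunk 4: 'aa' (positions 6-7)
  Chunk 5: 'gf' (positions 8-9)
  Chunk 6: 'c' (positions 10-10)
Total chunks: ceil(11 / 2) = 6

6


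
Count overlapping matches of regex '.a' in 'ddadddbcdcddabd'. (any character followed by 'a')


Pattern: .a means any character followed by 'a'.
Scanning 'ddadddbcdcddabd' position-by-position:
  Pos 0: window 'dd' -> no
  Pos 1: window 'da' -> MATCH
  Pos 2: window 'ad' -> no
  Pos 3: window 'dd' -> no
  Pos 4: window 'dd' -> no
  Pos 5: window 'db' -> no
  Pos 6: window 'bc' -> no
  Pos 7: window 'cd' -> no
  Pos 8: window 'dc' -> no
  Pos 9: window 'cd' -> no
  Pos 10: window 'dd' -> no
  Pos 11: window 'da' -> MATCH
  Pos 12: window 'ab' -> no
  Pos 13: window 'bd' -> no
  Pos 14: window 'd' -> no
Total matches: 2

2


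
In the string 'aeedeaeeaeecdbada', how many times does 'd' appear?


Scanning 'aeedeaeeaeecdbada' for 'd':
  Position 3: 'd' -> MATCH (count: 1)
  Position 12: 'd' -> MATCH (count: 2)
  Position 15: 'd' -> MATCH (count: 3)
Total occurrences of 'd': 3

3


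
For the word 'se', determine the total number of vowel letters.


Scanning each character of 'se':
  Position 1: 's' -> consonant (running count: 0)
  Position 2: 'e' -> vowel (running count: 1)
Total vowels: 1

1


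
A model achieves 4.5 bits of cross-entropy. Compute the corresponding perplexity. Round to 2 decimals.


Perplexity formula: PP = 2^H
H = 4.5
PP = 2^4.5
Decompose: 2^4.5 = 2^4 * 2^0.5 = 2^4 * sqrt(2)
2^4 = 16, sqrt(2) ~ 1.4142136
PP ~ 16 * 1.4142136 = 22.6274176
Rounded to 2 decimals: 22.63

22.63


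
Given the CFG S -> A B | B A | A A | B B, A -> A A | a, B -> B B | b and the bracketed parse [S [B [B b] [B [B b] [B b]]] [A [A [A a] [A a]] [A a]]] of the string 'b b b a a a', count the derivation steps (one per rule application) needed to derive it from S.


Every bracketed nonterminal node [X ...] in the tree is produced by exactly one rule application.
Reading the tree off as a leftmost derivation:
  Step 1: S  =>  B A   (applied S -> B A)
  Step 2: B A  =>  B B A   (applied B -> B B)
  Step 3: B B A  =>  b B A   (applied B -> b)
  Step 4: b B A  =>  b B B A   (applied B -> B B)
  Step 5: b B B A  =>  b b B A   (applied B -> b)
  Step 6: b b B A  =>  b b b A   (applied B -> b)
  Step 7: b b b A  =>  b b b A A   (applied A -> A A)
  Step 8: b b b A A  =>  b b b A A A   (applied A -> A A)
  Step 9: b b b A A A  =>  b b b a A A   (applied A -> a)
  Step 10: b b b a A A  =>  b b b a a A   (applied A -> a)
  Step 11: b b b a a A  =>  b b b a a a   (applied A -> a)
Final yield: b b b a a a
Total rewrite steps: 11

11


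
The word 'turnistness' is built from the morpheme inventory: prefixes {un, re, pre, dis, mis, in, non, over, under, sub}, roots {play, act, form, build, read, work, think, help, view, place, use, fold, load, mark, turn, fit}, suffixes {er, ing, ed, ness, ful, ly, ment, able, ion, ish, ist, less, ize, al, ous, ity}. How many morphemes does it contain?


Segmenting 'turnistness' against the inventory:
  'turn' -> root (morpheme 1)
  'ist' -> suffix (morpheme 2)
  'ness' -> suffix (morpheme 3)
Total morphemes: 3

3


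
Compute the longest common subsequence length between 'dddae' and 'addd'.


DP table for LCS of 'dddae' and 'addd':
       a  d  d  d
    0  0  0  0  0
  d 0  0  1  1  1
  d 0  0  1  2  2
  d 0  0  1  2  3
  a 0  1  1  2  3
  e 0  1  1  2  3
LCS: 'ddd'
LCS length = 3

3


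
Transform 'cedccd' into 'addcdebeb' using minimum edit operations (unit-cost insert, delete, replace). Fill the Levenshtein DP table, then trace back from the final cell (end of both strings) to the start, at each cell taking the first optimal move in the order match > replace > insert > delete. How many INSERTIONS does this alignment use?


Edit distance = 7. Backtracking from cell (6, 9) with preference match > replace > insert > delete,
then listing the resulting alignment 'cedccd' -> 'addcdebeb' left to right:
  Step 1: replace c->a
  Step 2: replace e->d
  Step 3: keep 'd'
  Step 4: keep 'c'
  Step 5: insert 'd' [insertion #1]
  Step 6: insert 'e' [insertion #2]
  Step 7: insert 'b' [insertion #3]
  Step 8: replace c->e
  Step 9: replace d->b
Total insertions: 3

3


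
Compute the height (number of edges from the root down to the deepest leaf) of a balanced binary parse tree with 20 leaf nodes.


In a balanced binary tree with n leaves the deepest leaf is ceil(log2(n)) edges below the root.
log2(20) = 4.3219
ceil(4.3219) = 5
height (edges) = 5

5


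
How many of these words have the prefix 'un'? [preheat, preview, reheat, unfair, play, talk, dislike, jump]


Checking each word for prefix 'un':
  'preheat' -> no (count: 0)
  'preview' -> no (count: 0)
  'reheat' -> no (count: 0)
  'unfair' -> YES, starts with 'un' (count: 1)
  'play' -> no (count: 1)
  'talk' -> no (count: 1)
  'dislike' -> no (count: 1)
  'jump' -> no (count: 1)
Total with prefix 'un': 1

1


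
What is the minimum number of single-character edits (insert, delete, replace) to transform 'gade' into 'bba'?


Building DP table for s1='gade' (len 4) and s2='bba' (len 3):
       b  b  a
    0  1  2  3
  g 1  1  2  3
  a 2  2  2  2
  d 3  3  3  3
  e 4  4  4  4
Edit distance = dp[4][3] = 4

4


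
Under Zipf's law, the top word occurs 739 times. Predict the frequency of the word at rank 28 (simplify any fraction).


Zipf's law: freq(rank) = f1 / rank
f1 = 739, rank = 28
freq = 739 / 28
GCD(739, 28) = 1
Simplified: 739/28

739/28


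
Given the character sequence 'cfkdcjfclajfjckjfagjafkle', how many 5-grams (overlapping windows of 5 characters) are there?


String 'cfkdcjfclajfjckjfagjafkle' has length L = 25.
Number of overlapping n-grams = L - n + 1
Substituting: 25 - 5 + 1 = 21

21


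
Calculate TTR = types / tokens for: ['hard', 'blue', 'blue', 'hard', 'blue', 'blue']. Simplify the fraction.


Tokens: 6
Unique types: ('blue', 'hard') = 2
TTR = 2/6
Simplify: divide both by 2 -> 1/3
TTR = 1/3

1/3


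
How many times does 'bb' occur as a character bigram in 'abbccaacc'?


Scanning 'abbccaacc' for bigram 'bb':
  Position 0: 'ab' -> no
  Position 1: 'bb' -> MATCH
  Position 2: 'bc' -> no
  Position 3: 'cc' -> no
  Position 4: 'ca' -> no
  Position 5: 'aa' -> no
  Position 6: 'ac' -> no
  Position 7: 'cc' -> no
Total matches: 1

1


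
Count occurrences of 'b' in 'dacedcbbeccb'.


Scanning 'dacedcbbeccb' for 'b':
  Position 6: 'b' -> MATCH (count: 1)
  Position 7: 'b' -> MATCH (count: 2)
  Position 11: 'b' -> MATCH (count: 3)
Total occurrences of 'b': 3

3


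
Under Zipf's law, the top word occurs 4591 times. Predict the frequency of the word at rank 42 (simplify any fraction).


Zipf's law: freq(rank) = f1 / rank
f1 = 4591, rank = 42
freq = 4591 / 42
GCD(4591, 42) = 1
Simplified: 4591/42

4591/42


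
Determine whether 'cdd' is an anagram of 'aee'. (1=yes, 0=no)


Sort characters of 'cdd': 'cdd'
Sort characters of 'aee': 'aee'
Sorted forms differ -> they are NOT anagrams
Result: 0

0


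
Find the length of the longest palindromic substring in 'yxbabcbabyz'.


Scanning 'yxbabcbabyz' for palindromic substrings.
Substring at positions 2-8: 'babcbab'.
Check: reverse('babcbab') = 'babcbab' -> palindrome confirmed.
Neighbouring characters ('x' / 'y') break symmetry, so it cannot extend further.
No longer palindromic substring exists; longest length = 7

7


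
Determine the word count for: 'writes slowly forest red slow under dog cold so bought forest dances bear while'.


Counting words by splitting on spaces:
  Word 1: 'writes'
  Word 2: 'slowly'
  Word 3: 'forest'
  Word 4: 'red'
  Word 5: 'slow'
  Word 6: 'under'
  Word 7: 'dog'
  Word 8: 'cold'
  Word 9: 'so'
  Word 10: 'bought'
  Word 11: 'forest'
  Word 12: 'dances'
  Word 13: 'bear'
  Word 14: 'while'
Total words: 14

14


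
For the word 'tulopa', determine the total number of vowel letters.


Scanning each character of 'tulopa':
  Position 1: 't' -> consonant (running count: 0)
  Position 2: 'u' -> vowel (running count: 1)
  Position 3: 'l' -> consonant (running count: 1)
  Position 4: 'o' -> vowel (running count: 2)
  Position 5: 'p' -> consonant (running count: 2)
  Position 6: 'a' -> vowel (running count: 3)
Total vowels: 3

3


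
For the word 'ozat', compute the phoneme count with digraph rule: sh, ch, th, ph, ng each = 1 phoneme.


Parsing 'ozat' greedily, digraphs first:
  'o' -> vowel phoneme (phonemes so far: 1)
  'z' -> consonant phoneme (phonemes so far: 2)
  'a' -> vowel phoneme (phonemes so far: 3)
  't' -> consonant phoneme (phonemes so far: 4)
Total phonemes: 4

4


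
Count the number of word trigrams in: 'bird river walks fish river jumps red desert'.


Word trigrams from [8] words:
  Trigram 1: (bird river walks)
  Trigram 2: (river walks fish)
  Trigram 3: (walks fish river)
  Trigram 4: (fish river jumps)
  Trigram 5: (river jumps red)
  Trigram 6: (jumps red desert)
Total word trigrams: 8 - 2 = 6

6


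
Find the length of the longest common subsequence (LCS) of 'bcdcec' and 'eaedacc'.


DP table for LCS of 'bcdcec' and 'eaedacc':
       e  a  e  d  a  c  c
    0  0  0  0  0  0  0  0
  b 0  0  0  0  0  0  0  0
  c 0  0  0  0  0  0  1  1
  d 0  0  0  0  1  1  1  1
  c 0  0  0  0  1  1  2  2
  e 0  1  1  1  1  1  2  2
  c 0  1  1  1  1  1  2  3
LCS: 'dcc'
LCS length = 3

3


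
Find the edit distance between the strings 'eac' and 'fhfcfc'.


Building DP table for s1='eac' (len 3) and s2='fhfcfc' (len 6):
       f  h  f  c  f  c
    0  1  2  3  4  5  6
  e 1  1  2  3  4  5  6
  a 2  2  2  3  4  5  6
  c 3  3  3  3  3  4  5
Edit distance = dp[3][6] = 5

5


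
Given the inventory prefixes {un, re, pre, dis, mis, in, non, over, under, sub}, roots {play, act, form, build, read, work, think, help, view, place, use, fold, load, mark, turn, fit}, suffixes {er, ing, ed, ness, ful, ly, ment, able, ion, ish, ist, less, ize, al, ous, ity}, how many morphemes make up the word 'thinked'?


Segmenting 'thinked' against the inventory:
  'think' -> root (morpheme 1)
  'ed' -> suffix (morpheme 2)
Total morphemes: 2

2


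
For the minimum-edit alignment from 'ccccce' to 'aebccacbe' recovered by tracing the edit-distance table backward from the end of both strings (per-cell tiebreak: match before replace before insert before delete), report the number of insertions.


Edit distance = 5. Backtracking from cell (6, 9) with preference match > replace > insert > delete,
then listing the resulting alignment 'ccccce' -> 'aebccacbe' left to right:
  Step 1: insert 'a' [insertion #1]
  Step 2: insert 'e' [insertion #2]
  Step 3: insert 'b' [insertion #3]
  Step 4: keep 'c'
  Step 5: keep 'c'
  Step 6: replace c->a
  Step 7: keep 'c'
  Step 8: replace c->b
  Step 9: keep 'e'
Total insertions: 3

3


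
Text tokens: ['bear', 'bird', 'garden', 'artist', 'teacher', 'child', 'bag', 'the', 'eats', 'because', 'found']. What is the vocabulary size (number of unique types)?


Listing all tokens and tracking unique types:
  Token 1: 'bear' -> NEW (unique so far: 1)
  Token 2: 'bird' -> NEW (unique so far: 2)
  Token 3: 'garden' -> NEW (unique so far: 3)
  Token 4: 'artist' -> NEW (unique so far: 4)
  Token 5: 'teacher' -> NEW (unique so far: 5)
  Token 6: 'child' -> NEW (unique so far: 6)
  Token 7: 'bag' -> NEW (unique so far: 7)
  Token 8: 'the' -> NEW (unique so far: 8)
  Token 9: 'eats' -> NEW (unique so far: 9)
  Token 10: 'because' -> NEW (unique so far: 10)
  Token 11: 'found' -> NEW (unique so far: 11)
Unique types: ('artist', 'bag', 'bear', 'because', 'bird', 'child', 'eats', 'found', 'garden', 'teacher', 'the')
Vocabulary size: 11

11


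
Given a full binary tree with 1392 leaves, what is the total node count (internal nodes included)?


Leaf nodes (terminals): 1392
Internal nodes = n - 1 = 1392 - 1 = 1391
Total = leaves + internal = 1392 + 1391 = 2783

2783


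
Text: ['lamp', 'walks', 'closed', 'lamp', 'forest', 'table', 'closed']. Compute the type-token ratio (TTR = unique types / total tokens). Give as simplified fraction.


Tokens: 7
Unique types: ('closed', 'forest', 'lamp', 'table', 'walks') = 5
TTR = 5/7
Already in lowest terms.

5/7


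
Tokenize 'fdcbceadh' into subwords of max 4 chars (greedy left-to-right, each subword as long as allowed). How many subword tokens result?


'fdcbceadh' has 9 characters.
Chunking with max size 4:
  Chunk 1: 'fdcb' (positions 0-3)
  Chunk 2: 'cead' (positions 4-7)
  Chunk 3: 'h' (positions 8-8)
Total chunks: ceil(9 / 4) = 3

3


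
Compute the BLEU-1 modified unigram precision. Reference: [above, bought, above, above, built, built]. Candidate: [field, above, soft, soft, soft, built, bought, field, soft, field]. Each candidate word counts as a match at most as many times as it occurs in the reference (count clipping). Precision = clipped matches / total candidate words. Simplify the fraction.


Reference word counts: {'above': 3, 'bought': 1, 'built': 2}
Checking each candidate word (with clipping):
  'field' -> not in reference -> no match (matches: 0)
  'above' -> in reference (ref count 3, used 1/3) -> match (matches: 1)
  'soft' -> not in reference -> no match (matches: 1)
  'soft' -> not in reference -> no match (matches: 1)
  'soft' -> not in reference -> no match (matches: 1)
  'built' -> in reference (ref count 2, used 1/2) -> match (matches: 2)
  'bought' -> in reference (ref count 1, used 1/1) -> match (matches: 3)
  'field' -> not in reference -> no match (matches: 3)
  'soft' -> not in reference -> no match (matches: 3)
  'field' -> not in reference -> no match (matches: 3)
Clipped matches: 3, Candidate length: 10
Precision = 3/10

3/10


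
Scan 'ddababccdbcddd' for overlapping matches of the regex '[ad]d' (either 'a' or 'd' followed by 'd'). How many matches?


Pattern: [ad]d means either 'a' or 'd' followed by 'd'.
Scanning 'ddababccdbcddd' position-by-position:
  Pos 0: window 'dd' -> MATCH
  Pos 1: window 'da' -> no
  Pos 2: window 'ab' -> no
  Pos 3: window 'ba' -> no
  Pos 4: window 'ab' -> no
  Pos 5: window 'bc' -> no
  Pos 6: window 'cc' -> no
  Pos 7: window 'cd' -> no
  Pos 8: window 'db' -> no
  Pos 9: window 'bc' -> no
  Pos 10: window 'cd' -> no
  Pos 11: window 'dd' -> MATCH
  Pos 12: window 'dd' -> MATCH
  Pos 13: window 'd' -> no
Total matches: 3

3


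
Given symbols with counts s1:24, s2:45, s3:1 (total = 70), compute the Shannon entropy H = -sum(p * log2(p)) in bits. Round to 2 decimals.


Computing entropy H = -sum(p_i * log2(p_i)):
  s1: p = 24/70 = 0.3429, -p*log2(p) = 0.5295
  s2: p = 45/70 = 0.6429, -p*log2(p) = 0.4098
  s3: p = 1/70 = 0.0143, -p*log2(p) = 0.0876
H = sum of terms = 1.0269
Rounded to 2 decimals: 1.03

1.03


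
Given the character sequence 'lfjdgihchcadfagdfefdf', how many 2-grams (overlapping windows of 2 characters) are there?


String 'lfjdgihchcadfagdfefdf' has length L = 21.
Number of overlapping n-grams = L - n + 1
Substituting: 21 - 2 + 1 = 20

20


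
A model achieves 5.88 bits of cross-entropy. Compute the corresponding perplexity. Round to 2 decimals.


Perplexity formula: PP = 2^H
H = 5.88
PP = 2^5.88
Decompose: 2^5.88 = 2^5 * 2^0.88
2^5 = 32, 2^0.88 ~ 1.8403753
PP ~ 32 * 1.8403753 = 58.8920096
Rounded to 2 decimals: 58.89

58.89


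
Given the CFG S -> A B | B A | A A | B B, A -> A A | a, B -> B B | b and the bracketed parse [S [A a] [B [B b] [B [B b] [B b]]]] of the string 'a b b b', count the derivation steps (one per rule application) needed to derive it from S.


Every bracketed nonterminal node [X ...] in the tree is produced by exactly one rule application.
Reading the tree off as a leftmost derivation:
  Step 1: S  =>  A B   (applied S -> A B)
  Step 2: A B  =>  a B   (applied A -> a)
  Step 3: a B  =>  a B B   (applied B -> B B)
  Step 4: a B B  =>  a b B   (applied B -> b)
  Step 5: a b B  =>  a b B B   (applied B -> B B)
  Step 6: a b B B  =>  a b b B   (applied B -> b)
  Step 7: a b b B  =>  a b b b   (applied B -> b)
Final yield: a b b b
Total rewrite steps: 7

7


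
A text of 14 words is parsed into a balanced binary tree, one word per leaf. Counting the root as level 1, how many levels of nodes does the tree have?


In a balanced binary tree with n leaves the deepest leaf is ceil(log2(n)) edges below the root,
so counting node levels inclusive of root and leaves gives ceil(log2(n)) + 1 levels.
log2(14) = 3.8074
ceil(3.8074) = 4
levels = 4 + 1 = 5

5


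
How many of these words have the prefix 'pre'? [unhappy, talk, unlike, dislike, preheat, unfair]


Checking each word for prefix 'pre':
  'unhappy' -> no (count: 0)
  'talk' -> no (count: 0)
  'unlike' -> no (count: 0)
  'dislike' -> no (count: 0)
  'preheat' -> YES, starts with 'pre' (count: 1)
  'unfair' -> no (count: 1)
Total with prefix 'pre': 1

1


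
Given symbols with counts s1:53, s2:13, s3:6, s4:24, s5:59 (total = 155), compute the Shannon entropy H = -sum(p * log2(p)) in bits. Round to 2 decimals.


Computing entropy H = -sum(p_i * log2(p_i)):
  s1: p = 53/155 = 0.3419, -p*log2(p) = 0.5294
  s2: p = 13/155 = 0.0839, -p*log2(p) = 0.2999
  s3: p = 6/155 = 0.0387, -p*log2(p) = 0.1816
  s4: p = 24/155 = 0.1548, -p*log2(p) = 0.4167
  s5: p = 59/155 = 0.3806, -p*log2(p) = 0.5304
H = sum of terms = 1.9580
Rounded to 2 decimals: 1.96

1.96


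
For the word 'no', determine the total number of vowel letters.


Scanning each character of 'no':
  Position 1: 'n' -> consonant (running count: 0)
  Position 2: 'o' -> vowel (running count: 1)
Total vowels: 1

1


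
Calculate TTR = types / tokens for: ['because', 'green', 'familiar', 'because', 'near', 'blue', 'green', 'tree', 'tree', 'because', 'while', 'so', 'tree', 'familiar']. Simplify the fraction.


Tokens: 14
Unique types: ('because', 'blue', 'familiar', 'green', 'near', 'so', 'tree', 'while') = 8
TTR = 8/14
Simplify: divide both by 2 -> 4/7
TTR = 4/7

4/7


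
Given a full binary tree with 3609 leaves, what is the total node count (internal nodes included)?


Leaf nodes (terminals): 3609
Internal nodes = n - 1 = 3609 - 1 = 3608
Total = leaves + internal = 3609 + 3608 = 7217

7217


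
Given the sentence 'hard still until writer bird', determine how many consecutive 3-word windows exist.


Word trigrams from [5] words:
  Trigram 1: (hard still until)
  Trigram 2: (still until writer)
  Trigram 3: (until writer bird)
Total word trigrams: 5 - 2 = 3

3


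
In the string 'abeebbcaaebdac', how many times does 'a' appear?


Scanning 'abeebbcaaebdac' for 'a':
  Position 0: 'a' -> MATCH (count: 1)
  Position 7: 'a' -> MATCH (count: 2)
  Position 8: 'a' -> MATCH (count: 3)
  Position 12: 'a' -> MATCH (count: 4)
Total occurrences of 'a': 4

4


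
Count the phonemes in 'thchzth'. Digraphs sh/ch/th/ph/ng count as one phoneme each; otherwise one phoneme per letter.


Parsing 'thchzth' greedily, digraphs first:
  'th' -> digraph (1 consonant phoneme) (phonemes so far: 1)
  'ch' -> digraph (1 consonant phoneme) (phonemes so far: 2)
  'z' -> consonant phoneme (phonemes so far: 3)
  'th' -> digraph (1 consonant phoneme) (phonemes so far: 4)
Total phonemes: 4

4


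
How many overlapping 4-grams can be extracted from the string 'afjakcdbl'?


String 'afjakcdbl' has length L = 9.
Number of overlapping n-grams = L - n + 1
Substituting: 9 - 4 + 1 = 6

6


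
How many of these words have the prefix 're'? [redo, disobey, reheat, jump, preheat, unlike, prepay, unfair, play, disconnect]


Checking each word for prefix 're':
  'redo' -> YES, starts with 're' (count: 1)
  'disobey' -> no (count: 1)
  'reheat' -> YES, starts with 're' (count: 2)
  'jump' -> no (count: 2)
  'preheat' -> no (count: 2)
  'unlike' -> no (count: 2)
  'prepay' -> no (count: 2)
  'unfair' -> no (count: 2)
  'play' -> no (count: 2)
  'disconnect' -> no (count: 2)
Total with prefix 're': 2

2


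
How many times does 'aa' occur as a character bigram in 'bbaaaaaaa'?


Scanning 'bbaaaaaaa' for bigram 'aa':
  Position 0: 'bb' -> no
  Position 1: 'ba' -> no
  Position 2: 'aa' -> MATCH
  Position 3: 'aa' -> MATCH
  Position 4: 'aa' -> MATCH
  Position 5: 'aa' -> MATCH
  Position 6: 'aa' -> MATCH
  Position 7: 'aa' -> MATCH
Total matches: 6

6


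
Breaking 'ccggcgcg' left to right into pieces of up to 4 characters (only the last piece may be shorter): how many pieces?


'ccggcgcg' has 8 characters.
Chunking with max size 4:
  Chunk 1: 'ccgg' (positions 0-3)
  Chunk 2: 'cgcg' (positions 4-7)
Total chunks: ceil(8 / 4) = 2

2


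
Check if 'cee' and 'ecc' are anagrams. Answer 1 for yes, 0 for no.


Sort characters of 'cee': 'cee'
Sort characters of 'ecc': 'cce'
Sorted forms differ -> they are NOT anagrams
Result: 0

0


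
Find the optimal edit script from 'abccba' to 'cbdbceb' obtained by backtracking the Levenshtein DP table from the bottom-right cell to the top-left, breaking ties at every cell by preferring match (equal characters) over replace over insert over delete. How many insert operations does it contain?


Edit distance = 5. Backtracking from cell (6, 7) with preference match > replace > insert > delete,
then listing the resulting alignment 'abccba' -> 'cbdbceb' left to right:
  Step 1: replace a->c
  Step 2: keep 'b'
  Step 3: insert 'd' [insertion #1]
  Step 4: replace c->b
  Step 5: keep 'c'
  Step 6: replace b->e
  Step 7: replace a->b
Total insertions: 1

1


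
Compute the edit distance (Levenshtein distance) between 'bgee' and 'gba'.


Building DP table for s1='bgee' (len 4) and s2='gba' (len 3):
       g  b  a
    0  1  2  3
  b 1  1  1  2
  g 2  1  2  2
  e 3  2  2  3
  e 4  3  3  3
Edit distance = dp[4][3] = 3

3


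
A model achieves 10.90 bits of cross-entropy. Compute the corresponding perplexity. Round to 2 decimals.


Perplexity formula: PP = 2^H
H = 10.90
PP = 2^10.90
Decompose: 2^10.90 = 2^10 * 2^0.90
2^10 = 1024, 2^0.90 ~ 1.8660660
PP ~ 1024 * 1.8660660 = 1910.8515840
Rounded to 2 decimals: 1910.85

1910.85


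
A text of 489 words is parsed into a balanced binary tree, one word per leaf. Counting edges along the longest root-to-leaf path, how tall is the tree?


In a balanced binary tree with n leaves the deepest leaf is ceil(log2(n)) edges below the root.
log2(489) = 8.9337
ceil(8.9337) = 9
height (edges) = 9

9


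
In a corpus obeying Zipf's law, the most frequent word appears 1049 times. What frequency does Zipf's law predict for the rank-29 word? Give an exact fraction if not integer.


Zipf's law: freq(rank) = f1 / rank
f1 = 1049, rank = 29
freq = 1049 / 29
GCD(1049, 29) = 1
Simplified: 1049/29

1049/29


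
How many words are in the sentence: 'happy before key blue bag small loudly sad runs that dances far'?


Counting words by splitting on spaces:
  Word 1: 'happy'
  Word 2: 'before'
  Word 3: 'key'
  Word 4: 'blue'
  Word 5: 'bag'
  Word 6: 'small'
  Word 7: 'loudly'
  Word 8: 'sad'
  Word 9: 'runs'
  Word 10: 'that'
  Word 11: 'dances'
  Word 12: 'far'
Total words: 12

12


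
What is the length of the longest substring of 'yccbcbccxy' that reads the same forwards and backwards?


Scanning 'yccbcbccxy' for palindromic substrings.
Substring at positions 1-7: 'ccbcbcc'.
Check: reverse('ccbcbcc') = 'ccbcbcc' -> palindrome confirmed.
Neighbouring characters ('y' / 'x') break symmetry, so it cannot extend further.
No longer palindromic substring exists; longest length = 7

7


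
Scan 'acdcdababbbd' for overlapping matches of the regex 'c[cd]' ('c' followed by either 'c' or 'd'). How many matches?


Pattern: c[cd] means 'c' followed by either 'c' or 'd'.
Scanning 'acdcdababbbd' position-by-position:
  Pos 0: window 'ac' -> no
  Pos 1: window 'cd' -> MATCH
  Pos 2: window 'dc' -> no
  Pos 3: window 'cd' -> MATCH
  Pos 4: window 'da' -> no
  Pos 5: window 'ab' -> no
  Pos 6: window 'ba' -> no
  Pos 7: window 'ab' -> no
  Pos 8: window 'bb' -> no
  Pos 9: window 'bb' -> no
  Pos 10: window 'bd' -> no
  Pos 11: window 'd' -> no
Total matches: 2

2


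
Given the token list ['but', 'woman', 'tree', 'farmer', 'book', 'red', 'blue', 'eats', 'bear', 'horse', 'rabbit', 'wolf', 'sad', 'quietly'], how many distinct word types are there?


Listing all tokens and tracking unique types:
  Token 1: 'but' -> NEW (unique so far: 1)
  Token 2: 'woman' -> NEW (unique so far: 2)
  Token 3: 'tree' -> NEW (unique so far: 3)
  Token 4: 'farmer' -> NEW (unique so far: 4)
  Token 5: 'book' -> NEW (unique so far: 5)
  Token 6: 'red' -> NEW (unique so far: 6)
  Token 7: 'blue' -> NEW (unique so far: 7)
  Token 8: 'eats' -> NEW (unique so far: 8)
  Token 9: 'bear' -> NEW (unique so far: 9)
  Token 10: 'horse' -> NEW (unique so far: 10)
  Token 11: 'rabbit' -> NEW (unique so far: 11)
  Token 12: 'wolf' -> NEW (unique so far: 12)
  Token 13: 'sad' -> NEW (unique so far: 13)
  Token 14: 'quietly' -> NEW (unique so far: 14)
Unique types: ('bear', 'blue', 'book', 'but', 'eats', 'farmer', 'horse', 'quietly', 'rabbit', 'red', 'sad', 'tree', 'wolf', 'woman')
Vocabulary size: 14

14


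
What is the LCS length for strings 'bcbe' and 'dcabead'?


DP table for LCS of 'bcbe' and 'dcabead':
       d  c  a  b  e  a  d
    0  0  0  0  0  0  0  0
  b 0  0  0  0  1  1  1  1
  c 0  0  1  1  1  1  1  1
  b 0  0  1  1  2  2  2  2
  e 0  0  1  1  2  3  3  3
LCS: 'cbe'
LCS length = 3

3


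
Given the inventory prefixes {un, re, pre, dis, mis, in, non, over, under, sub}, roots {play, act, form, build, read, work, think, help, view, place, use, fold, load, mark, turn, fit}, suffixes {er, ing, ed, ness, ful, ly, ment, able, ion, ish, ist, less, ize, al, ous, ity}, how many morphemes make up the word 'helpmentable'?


Segmenting 'helpmentable' against the inventory:
  'help' -> root (morpheme 1)
  'ment' -> suffix (morpheme 2)
  'able' -> suffix (morpheme 3)
Total morphemes: 3

3


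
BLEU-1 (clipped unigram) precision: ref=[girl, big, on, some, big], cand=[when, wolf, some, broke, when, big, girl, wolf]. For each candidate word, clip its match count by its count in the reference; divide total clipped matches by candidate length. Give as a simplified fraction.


Reference word counts: {'big': 2, 'girl': 1, 'on': 1, 'some': 1}
Checking each candidate word (with clipping):
  'when' -> not in reference -> no match (matches: 0)
  'wolf' -> not in reference -> no match (matches: 0)
  'some' -> in reference (ref count 1, used 1/1) -> match (matches: 1)
  'broke' -> not in reference -> no match (matches: 1)
  'when' -> not in reference -> no match (matches: 1)
  'big' -> in reference (ref count 2, used 1/2) -> match (matches: 2)
  'girl' -> in reference (ref count 1, used 1/1) -> match (matches: 3)
  'wolf' -> not in reference -> no match (matches: 3)
Clipped matches: 3, Candidate length: 8
Precision = 3/8

3/8


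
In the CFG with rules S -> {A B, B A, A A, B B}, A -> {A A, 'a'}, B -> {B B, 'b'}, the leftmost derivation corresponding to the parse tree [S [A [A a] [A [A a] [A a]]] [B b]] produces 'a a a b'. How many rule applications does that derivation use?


Every bracketed nonterminal node [X ...] in the tree is produced by exactly one rule application.
Reading the tree off as a leftmost derivation:
  Step 1: S  =>  A B   (applied S -> A B)
  Step 2: A B  =>  A A B   (applied A -> A A)
  Step 3: A A B  =>  a A B   (applied A -> a)
  Step 4: a A B  =>  a A A B   (applied A -> A A)
  Step 5: a A A B  =>  a a A B   (applied A -> a)
  Step 6: a a A B  =>  a a a B   (applied A -> a)
  Step 7: a a a B  =>  a a a b   (applied B -> b)
Final yield: a a a b
Total rewrite steps: 7

7


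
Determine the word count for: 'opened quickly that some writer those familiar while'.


Counting words by splitting on spaces:
  Word 1: 'opened'
  Word 2: 'quickly'
  Word 3: 'that'
  Word 4: 'some'
  Word 5: 'writer'
  Word 6: 'those'
  Word 7: 'familiar'
  Word 8: 'while'
Total words: 8

8


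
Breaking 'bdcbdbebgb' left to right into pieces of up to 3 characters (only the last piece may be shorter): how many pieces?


'bdcbdbebgb' has 10 characters.
Chunking with max size 3:
  Chunk 1: 'bdc' (positions 0-2)
  Chunk 2: 'bdb' (positions 3-5)
  Chunk 3: 'ebg' (positions 6-8)
  Chunk 4: 'b' (positions 9-9)
Total chunks: ceil(10 / 3) = 4

4


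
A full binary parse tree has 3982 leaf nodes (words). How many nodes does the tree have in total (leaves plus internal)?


Leaf nodes (terminals): 3982
Internal nodes = n - 1 = 3982 - 1 = 3981
Total = leaves + internal = 3982 + 3981 = 7963

7963


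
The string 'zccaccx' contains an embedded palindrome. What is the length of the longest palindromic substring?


Scanning 'zccaccx' for palindromic substrings.
Substring at positions 1-5: 'ccacc'.
Check: reverse('ccacc') = 'ccacc' -> palindrome confirmed.
Neighbouring characters ('z' / 'x') break symmetry, so it cannot extend further.
No longer palindromic substring exists; longest length = 5

5


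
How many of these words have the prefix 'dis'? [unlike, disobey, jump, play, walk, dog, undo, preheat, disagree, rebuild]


Checking each word for prefix 'dis':
  'unlike' -> no (count: 0)
  'disobey' -> YES, starts with 'dis' (count: 1)
  'jump' -> no (count: 1)
  'play' -> no (count: 1)
  'walk' -> no (count: 1)
  'dog' -> no (count: 1)
  'undo' -> no (count: 1)
  'preheat' -> no (count: 1)
  'disagree' -> YES, starts with 'dis' (count: 2)
  'rebuild' -> no (count: 2)
Total with prefix 'dis': 2

2


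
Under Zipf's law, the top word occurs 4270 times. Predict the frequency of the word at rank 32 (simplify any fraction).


Zipf's law: freq(rank) = f1 / rank
f1 = 4270, rank = 32
freq = 4270 / 32
GCD(4270, 32) = 2
Simplified: 2135/16

2135/16


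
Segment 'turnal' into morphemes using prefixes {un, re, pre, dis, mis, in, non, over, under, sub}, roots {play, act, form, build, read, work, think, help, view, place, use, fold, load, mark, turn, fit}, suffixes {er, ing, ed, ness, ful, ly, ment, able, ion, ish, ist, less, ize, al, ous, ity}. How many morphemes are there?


Segmenting 'turnal' against the inventory:
  'turn' -> root (morpheme 1)
  'al' -> suffix (morpheme 2)
Total morphemes: 2

2


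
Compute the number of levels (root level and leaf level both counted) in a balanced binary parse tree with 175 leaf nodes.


In a balanced binary tree with n leaves the deepest leaf is ceil(log2(n)) edges below the root,
so counting node levels inclusive of root and leaves gives ceil(log2(n)) + 1 levels.
log2(175) = 7.4512
ceil(7.4512) = 8
levels = 8 + 1 = 9

9


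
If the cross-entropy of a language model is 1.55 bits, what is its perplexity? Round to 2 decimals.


Perplexity formula: PP = 2^H
H = 1.55
PP = 2^1.55
Decompose: 2^1.55 = 2^1 * 2^0.55
2^1 = 2, 2^0.55 ~ 1.4640857
PP ~ 2 * 1.4640857 = 2.9281714
Rounded to 2 decimals: 2.93

2.93


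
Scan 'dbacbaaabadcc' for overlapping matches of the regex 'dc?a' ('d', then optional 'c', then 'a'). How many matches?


Pattern: dc?a means 'd', then optional 'c', then 'a'.
Scanning 'dbacbaaabadcc' position-by-position:
  Pos 0: window 'dba' -> no
  Pos 1: window 'bac' -> no
  Pos 2: window 'acb' -> no
  Pos 3: window 'cba' -> no
  Pos 4: window 'baa' -> no
  Pos 5: window 'aaa' -> no
  Pos 6: window 'aab' -> no
  Pos 7: window 'aba' -> no
  Pos 8: window 'bad' -> no
  Pos 9: window 'adc' -> no
  Pos 10: window 'dcc' -> no
  Pos 11: window 'cc' -> no
  Pos 12: window 'c' -> no
Total matches: 0

0


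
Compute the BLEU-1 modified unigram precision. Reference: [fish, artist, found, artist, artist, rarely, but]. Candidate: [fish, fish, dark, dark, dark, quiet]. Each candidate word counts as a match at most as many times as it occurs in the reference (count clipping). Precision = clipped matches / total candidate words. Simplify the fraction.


Reference word counts: {'artist': 3, 'but': 1, 'fish': 1, 'found': 1, 'rarely': 1}
Checking each candidate word (with clipping):
  'fish' -> in reference (ref count 1, used 1/1) -> match (matches: 1)
  'fish' -> ref count 1 already used up (1/1) -> clipped, no match (matches: 1)
  'dark' -> not in reference -> no match (matches: 1)
  'dark' -> not in reference -> no match (matches: 1)
  'dark' -> not in reference -> no match (matches: 1)
  'quiet' -> not in reference -> no match (matches: 1)
Clipped matches: 1, Candidate length: 6
Precision = 1/6

1/6


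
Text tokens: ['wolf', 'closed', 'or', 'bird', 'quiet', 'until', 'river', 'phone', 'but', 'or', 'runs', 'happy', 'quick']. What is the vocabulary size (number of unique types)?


Listing all tokens and tracking unique types:
  Token 1: 'wolf' -> NEW (unique so far: 1)
  Token 2: 'closed' -> NEW (unique so far: 2)
  Token 3: 'or' -> NEW (unique so far: 3)
  Token 4: 'bird' -> NEW (unique so far: 4)
  Token 5: 'quiet' -> NEW (unique so far: 5)
  Token 6: 'until' -> NEW (unique so far: 6)
  Token 7: 'river' -> NEW (unique so far: 7)
  Token 8: 'phone' -> NEW (unique so far: 8)
  Token 9: 'but' -> NEW (unique so far: 9)
  Token 10: 'or' -> duplicate (unique so far: 9)
  Token 11: 'runs' -> NEW (unique so far: 10)
  Token 12: 'happy' -> NEW (unique so far: 11)
  Token 13: 'quick' -> NEW (unique so far: 12)
Unique types: ('bird', 'but', 'closed', 'happy', 'or', 'phone', 'quick', 'quiet', 'river', 'runs', 'until', 'wolf')
Vocabulary size: 12

12


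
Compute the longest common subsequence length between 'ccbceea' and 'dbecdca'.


DP table for LCS of 'ccbceea' and 'dbecdca':
       d  b  e  c  d  c  a
    0  0  0  0  0  0  0  0
  c 0  0  0  0  1  1  1  1
  c 0  0  0  0  1  1  2  2
  b 0  0  1  1  1  1  2  2
  c 0  0  1  1  2  2  2  2
  e 0  0  1  2  2  2  2  2
  e 0  0  1  2  2  2  2  2
  a 0  0  1  2  2  2  2  3
LCS: 'cca'
LCS length = 3

3


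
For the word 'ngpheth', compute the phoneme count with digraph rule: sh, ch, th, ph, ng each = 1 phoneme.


Parsing 'ngpheth' greedily, digraphs first:
  'ng' -> digraph (1 consonant phoneme) (phonemes so far: 1)
  'ph' -> digraph (1 consonant phoneme) (phonemes so far: 2)
  'e' -> vowel phoneme (phonemes so far: 3)
  'th' -> digraph (1 consonant phoneme) (phonemes so far: 4)
Total phonemes: 4

4


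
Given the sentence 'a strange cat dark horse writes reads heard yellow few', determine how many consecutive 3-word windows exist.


Word trigrams from [10] words:
  Trigram 1: (a strange cat)
  Trigram 2: (strange cat dark)
  Trigram 3: (cat dark horse)
  Trigram 4: (dark horse writes)
  Trigram 5: (horse writes reads)
  Trigram 6: (writes reads heard)
  Trigram 7: (reads heard yellow)
  Trigram 8: (heard yellow few)
Total word trigrams: 10 - 2 = 8

8


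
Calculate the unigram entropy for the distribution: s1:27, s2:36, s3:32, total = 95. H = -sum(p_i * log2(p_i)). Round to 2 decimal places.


Computing entropy H = -sum(p_i * log2(p_i)):
  s1: p = 27/95 = 0.2842, -p*log2(p) = 0.5158
  s2: p = 36/95 = 0.3789, -p*log2(p) = 0.5305
  s3: p = 32/95 = 0.3368, -p*log2(p) = 0.5288
H = sum of terms = 1.5751
Rounded to 2 decimals: 1.58

1.58


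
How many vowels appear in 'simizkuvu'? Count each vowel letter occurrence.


Scanning each character of 'simizkuvu':
  Position 1: 's' -> consonant (running count: 0)
  Position 2: 'i' -> vowel (running count: 1)
  Position 3: 'm' -> consonant (running count: 1)
  Position 4: 'i' -> vowel (running count: 2)
  Position 5: 'z' -> consonant (running count: 2)
  Position 6: 'k' -> consonant (running count: 2)
  Position 7: 'u' -> vowel (running count: 3)
  Position 8: 'v' -> consonant (running count: 3)
  Position 9: 'u' -> vowel (running count: 4)
Total vowels: 4

4


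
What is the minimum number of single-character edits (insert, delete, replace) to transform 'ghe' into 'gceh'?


Building DP table for s1='ghe' (len 3) and s2='gceh' (len 4):
       g  c  e  h
    0  1  2  3  4
  g 1  0  1  2  3
  h 2  1  1  2  2
  e 3  2  2  1  2
Edit distance = dp[3][4] = 2

2


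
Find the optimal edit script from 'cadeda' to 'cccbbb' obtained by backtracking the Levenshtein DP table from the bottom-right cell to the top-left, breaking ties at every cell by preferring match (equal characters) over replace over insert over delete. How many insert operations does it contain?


Edit distance = 5. Backtracking from cell (6, 6) with preference match > replace > insert > delete,
then listing the resulting alignment 'cadeda' -> 'cccbbb' left to right:
  Step 1: keep 'c'
  Step 2: replace a->c
  Step 3: replace d->c
  Step 4: replace e->b
  Step 5: replace d->b
  Step 6: replace a->b
Total insertions: 0

0


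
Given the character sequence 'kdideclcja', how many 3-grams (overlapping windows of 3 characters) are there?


String 'kdideclcja' has length L = 10.
Number of overlapping n-grams = L - n + 1
Substituting: 10 - 3 + 1 = 8

8


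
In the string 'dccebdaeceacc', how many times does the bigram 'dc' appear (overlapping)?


Scanning 'dccebdaeceacc' for bigram 'dc':
  Position 0: 'dc' -> MATCH
  Position 1: 'cc' -> no
  Position 2: 'ce' -> no
  Position 3: 'eb' -> no
  Position 4: 'bd' -> no
  Position 5: 'da' -> no
  Position 6: 'ae' -> no
  Position 7: 'ec' -> no
  Position 8: 'ce' -> no
  Position 9: 'ea' -> no
  Position 10: 'ac' -> no
  Position 11: 'cc' -> no
Total matches: 1

1


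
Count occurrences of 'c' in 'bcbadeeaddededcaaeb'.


Scanning 'bcbadeeaddededcaaeb' for 'c':
  Position 1: 'c' -> MATCH (count: 1)
  Position 14: 'c' -> MATCH (count: 2)
Total occurrences of 'c': 2

2


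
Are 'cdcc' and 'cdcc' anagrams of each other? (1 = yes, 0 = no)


Sort characters of 'cdcc': 'cccd'
Sort characters of 'cdcc': 'cccd'
Sorted forms match -> they ARE anagrams
Result: 1

1


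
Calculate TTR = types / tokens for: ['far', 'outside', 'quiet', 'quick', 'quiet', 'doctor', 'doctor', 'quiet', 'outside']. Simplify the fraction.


Tokens: 9
Unique types: ('doctor', 'far', 'outside', 'quick', 'quiet') = 5
TTR = 5/9
Already in lowest terms.

5/9


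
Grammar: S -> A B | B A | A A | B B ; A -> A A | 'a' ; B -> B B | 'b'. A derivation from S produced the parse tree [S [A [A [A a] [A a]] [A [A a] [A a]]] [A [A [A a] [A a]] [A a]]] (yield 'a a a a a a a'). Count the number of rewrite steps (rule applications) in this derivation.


Every bracketed nonterminal node [X ...] in the tree is produced by exactly one rule application.
Reading the tree off as a leftmost derivation:
  Step 1: S  =>  A A   (applied S -> A A)
  Step 2: A A  =>  A A A   (applied A -> A A)
  Step 3: A A A  =>  A A A A   (applied A -> A A)
  Step 4: A A A A  =>  a A A A   (applied A -> a)
  Step 5: a A A A  =>  a a A A   (applied A -> a)
  Step 6: a a A A  =>  a a A A A   (applied A -> A A)
  Step 7: a a A A A  =>  a a a A A   (applied A -> a)
  Step 8: a a a A A  =>  a a a a A   (applied A -> a)
  Step 9: a a a a A  =>  a a a a A A   (applied A -> A A)
  Step 10: a a a a A A  =>  a a a a A A A   (applied A -> A A)
  Step 11: a a a a A A A  =>  a a a a a A A   (applied A -> a)
  Step 12: a a a a a A A  =>  a a a a a a A   (applied A -> a)
  Step 13: a a a a a a A  =>  a a a a a a a   (applied A -> a)
Final yield: a a a a a a a
Total rewrite steps: 13

13


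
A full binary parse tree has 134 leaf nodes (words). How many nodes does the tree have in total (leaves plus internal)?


Leaf nodes (terminals): 134
Internal nodes = n - 1 = 134 - 1 = 133
Total = leaves + internal = 134 + 133 = 267

267


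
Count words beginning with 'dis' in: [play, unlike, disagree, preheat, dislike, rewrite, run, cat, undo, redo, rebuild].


Checking each word for prefix 'dis':
  'play' -> no (count: 0)
  'unlike' -> no (count: 0)
  'disagree' -> YES, starts with 'dis' (count: 1)
  'preheat' -> no (count: 1)
  'dislike' -> YES, starts with 'dis' (count: 2)
  'rewrite' -> no (count: 2)
  'run' -> no (count: 2)
  'cat' -> no (count: 2)
  'undo' -> no (count: 2)
  'redo' -> no (count: 2)
  'rebuild' -> no (count: 2)
Total with prefix 'dis': 2

2
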